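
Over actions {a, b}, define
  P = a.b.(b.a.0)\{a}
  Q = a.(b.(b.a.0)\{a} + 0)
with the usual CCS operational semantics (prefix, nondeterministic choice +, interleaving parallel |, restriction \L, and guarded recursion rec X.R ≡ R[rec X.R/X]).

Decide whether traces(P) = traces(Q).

P's transition system — 4 states:
  m0 = a.b.(b.a.0)\{a} has moves --a--▸ m1
  m1 = b.(b.a.0)\{a} has moves --b--▸ m2
  m2 = (b.a.0)\{a} has moves --b--▸ m3
  m3 = (a.0)\{a} has moves (no moves)
Q's transition system — 4 states:
  n0 = a.(b.(b.a.0)\{a} + 0) has moves --a--▸ n1
  n1 = b.(b.a.0)\{a} + 0 has moves --b--▸ n2
  n2 = (b.a.0)\{a} has moves --b--▸ n3
  n3 = (a.0)\{a} has moves (no moves)
Partition-refinement fixed point:
  B0 = {m0, n0}
  B1 = {m1, n1}
  B2 = {m2, n2}
  B3 = {m3, n3}
m0 ∈ B0, n0 ∈ B0 → same block
Bisimilar ⇒ trace-equivalent.

traces(P) = traces(Q)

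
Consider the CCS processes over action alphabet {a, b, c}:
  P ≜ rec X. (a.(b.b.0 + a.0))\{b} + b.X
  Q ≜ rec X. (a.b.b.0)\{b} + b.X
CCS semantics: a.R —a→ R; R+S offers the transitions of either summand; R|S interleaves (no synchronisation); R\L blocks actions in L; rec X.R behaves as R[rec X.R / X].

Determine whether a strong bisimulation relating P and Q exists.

P ≁ Q

P's transition system — 3 states:
  p0 = rec X. (a.(b.b.0 + a.0))\{b} + b.X ⊢ -a-> p1, -b-> p0
  p1 = (b.b.0 + a.0)\{b} ⊢ -a-> p2
  p2 = 0\{b} ⊢ deadlocked
Q's transition system — 2 states:
  q0 = rec X. (a.b.b.0)\{b} + b.X ⊢ -a-> q1, -b-> q0
  q1 = (b.b.0)\{b} ⊢ deadlocked
Coarsest stable partition (strong bisimilarity classes):
  B0 = {p0}
  B1 = {p1}
  B2 = {p2, q1}
  B3 = {q0}
p0 ∈ B0, q0 ∈ B3 → different blocks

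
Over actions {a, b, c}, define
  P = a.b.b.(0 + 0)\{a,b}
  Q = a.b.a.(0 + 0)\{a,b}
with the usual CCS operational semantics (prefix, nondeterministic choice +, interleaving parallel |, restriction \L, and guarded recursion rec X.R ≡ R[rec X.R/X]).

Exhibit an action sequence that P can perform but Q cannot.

P's transition system — 4 states:
  p0 = a.b.b.(0 + 0)\{a,b} | =a=> p1
  p1 = b.b.(0 + 0)\{a,b} | =b=> p2
  p2 = b.(0 + 0)\{a,b} | =b=> p3
  p3 = (0 + 0)\{a,b} | ∅
Q's transition system — 4 states:
  q0 = a.b.a.(0 + 0)\{a,b} | =a=> q1
  q1 = b.a.(0 + 0)\{a,b} | =b=> q2
  q2 = a.(0 + 0)\{a,b} | =a=> q3
  q3 = (0 + 0)\{a,b} | ∅
Trace ⟨abb⟩ through P, begin at {p0}:
  step 1 (a): {p1}
  step 2 (b): {p2}
  step 3 (b): {p3}
  ✓ P
Trace ⟨abb⟩ through Q, begin at {q0}:
  step 1 (a): {q1}
  step 2 (b): {q2}
  step 3 (b): no successor for Q

abb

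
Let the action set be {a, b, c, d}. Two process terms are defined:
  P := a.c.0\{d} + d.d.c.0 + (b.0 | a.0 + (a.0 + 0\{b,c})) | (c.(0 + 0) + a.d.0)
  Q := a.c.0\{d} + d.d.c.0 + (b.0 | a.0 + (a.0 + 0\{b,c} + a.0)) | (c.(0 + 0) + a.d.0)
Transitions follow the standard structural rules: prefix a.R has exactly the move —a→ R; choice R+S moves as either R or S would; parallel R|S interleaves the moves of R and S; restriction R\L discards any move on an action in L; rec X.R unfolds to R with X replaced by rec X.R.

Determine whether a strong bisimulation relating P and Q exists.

YES

LTS(P): 25 reachable states
  p0 = a.c.0\{d} + d.d.c.0 + (b.0 | a.0 + (a.0 + 0\{b,c})) | (c.(0 + 0) + a.d.0) | --a--▸ p1, --a--▸ p2, --a--▸ p3, --a--▸ p4, --b--▸ p5, --c--▸ p6, --d--▸ p7
  p1 = (b.0 | a.0 + (a.0 + 0\{b,c})) | d.0 | --a--▸ p8, --a--▸ p9, --b--▸ p10, --d--▸ p11
  p2 = 0 | (c.(0 + 0) + a.d.0) | --a--▸ p8, --c--▸ p12
  p3 = b.0 | 0 | (c.(0 + 0) + a.d.0) | --a--▸ p9, --b--▸ p13, --c--▸ p14
  p4 = c.0\{d} | --c--▸ p15
  p5 = 0 | a.0 | (c.(0 + 0) + a.d.0) | --a--▸ p10, --a--▸ p13, --c--▸ p16
  p6 = (b.0 | a.0 + (a.0 + 0\{b,c})) | (0 + 0) | --a--▸ p12, --a--▸ p14, --b--▸ p16
  p7 = d.c.0 | --d--▸ p17
  p8 = 0 | d.0 | --d--▸ p18
  p9 = b.0 | 0 | d.0 | --b--▸ p19, --d--▸ p20
  p10 = 0 | a.0 | d.0 | --a--▸ p19, --d--▸ p21
  p11 = (b.0 | a.0 + (a.0 + 0\{b,c})) | 0 | --a--▸ p18, --a--▸ p20, --b--▸ p21
  p12 = 0 | (0 + 0) | (no moves)
  p13 = 0 | 0 | (c.(0 + 0) + a.d.0) | --a--▸ p19, --c--▸ p22
  p14 = b.0 | 0 | (0 + 0) | --b--▸ p22
  p15 = 0\{d} | (no moves)
  p16 = 0 | a.0 | (0 + 0) | --a--▸ p22
  p17 = c.0 | --c--▸ p23
  p18 = 0 | 0 | (no moves)
  p19 = 0 | 0 | d.0 | --d--▸ p24
  p20 = b.0 | 0 | 0 | --b--▸ p24
  p21 = 0 | a.0 | 0 | --a--▸ p24
  p22 = 0 | 0 | (0 + 0) | (no moves)
  p23 = 0 | (no moves)
  p24 = 0 | 0 | 0 | (no moves)
LTS(Q): 25 reachable states
  q0 = a.c.0\{d} + d.d.c.0 + (b.0 | a.0 + (a.0 + 0\{b,c} + a.0)) | (c.(0 + 0) + a.d.0) | --a--▸ q1, --a--▸ q2, --a--▸ q3, --a--▸ q4, --b--▸ q5, --c--▸ q6, --d--▸ q7
  q1 = (b.0 | a.0 + (a.0 + 0\{b,c} + a.0)) | d.0 | --a--▸ q8, --a--▸ q9, --b--▸ q10, --d--▸ q11
  q2 = 0 | (c.(0 + 0) + a.d.0) | --a--▸ q8, --c--▸ q12
  q3 = b.0 | 0 | (c.(0 + 0) + a.d.0) | --a--▸ q9, --b--▸ q13, --c--▸ q14
  q4 = c.0\{d} | --c--▸ q15
  q5 = 0 | a.0 | (c.(0 + 0) + a.d.0) | --a--▸ q10, --a--▸ q13, --c--▸ q16
  q6 = (b.0 | a.0 + (a.0 + 0\{b,c} + a.0)) | (0 + 0) | --a--▸ q12, --a--▸ q14, --b--▸ q16
  q7 = d.c.0 | --d--▸ q17
  q8 = 0 | d.0 | --d--▸ q18
  q9 = b.0 | 0 | d.0 | --b--▸ q19, --d--▸ q20
  q10 = 0 | a.0 | d.0 | --a--▸ q19, --d--▸ q21
  q11 = (b.0 | a.0 + (a.0 + 0\{b,c} + a.0)) | 0 | --a--▸ q18, --a--▸ q20, --b--▸ q21
  q12 = 0 | (0 + 0) | (no moves)
  q13 = 0 | 0 | (c.(0 + 0) + a.d.0) | --a--▸ q19, --c--▸ q22
  q14 = b.0 | 0 | (0 + 0) | --b--▸ q22
  q15 = 0\{d} | (no moves)
  q16 = 0 | a.0 | (0 + 0) | --a--▸ q22
  q17 = c.0 | --c--▸ q23
  q18 = 0 | 0 | (no moves)
  q19 = 0 | 0 | d.0 | --d--▸ q24
  q20 = b.0 | 0 | 0 | --b--▸ q24
  q21 = 0 | a.0 | 0 | --a--▸ q24
  q22 = 0 | 0 | (0 + 0) | (no moves)
  q23 = 0 | (no moves)
  q24 = 0 | 0 | 0 | (no moves)
Partition-refinement fixed point:
  B0 = {p0, q0}
  B1 = {p17, p4, q17, q4}
  B2 = {p12, p15, p18, p22, p23, p24, q12, q15, q18, q22, q23, q24}
  B3 = {p7, q7}
  B4 = {p1, q1}
  B5 = {p10, q10}
  B6 = {p19, p8, q19, q8}
  B7 = {p16, p21, q16, q21}
  B8 = {p9, q9}
  B9 = {p14, p20, q14, q20}
  B10 = {p11, p6, q11, q6}
  B11 = {p13, p2, q13, q2}
  B12 = {p5, q5}
  B13 = {p3, q3}
p0 ∈ B0, q0 ∈ B0 → same block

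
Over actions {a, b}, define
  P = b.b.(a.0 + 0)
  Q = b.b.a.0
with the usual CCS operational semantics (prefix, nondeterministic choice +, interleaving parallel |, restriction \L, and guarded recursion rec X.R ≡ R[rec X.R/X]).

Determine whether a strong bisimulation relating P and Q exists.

P's transition system — 4 states:
  s0 = b.b.(a.0 + 0) :: —b→ s1
  s1 = b.(a.0 + 0) :: —b→ s2
  s2 = a.0 + 0 :: —a→ s3
  s3 = 0 :: ·
Q's transition system — 4 states:
  t0 = b.b.a.0 :: —b→ t1
  t1 = b.a.0 :: —b→ t2
  t2 = a.0 :: —a→ t3
  t3 = 0 :: ·
Partition-refinement fixed point:
  B0 = {s0, t0}
  B1 = {s1, t1}
  B2 = {s2, t2}
  B3 = {s3, t3}
s0 ∈ B0, t0 ∈ B0 → same block

P ~ Q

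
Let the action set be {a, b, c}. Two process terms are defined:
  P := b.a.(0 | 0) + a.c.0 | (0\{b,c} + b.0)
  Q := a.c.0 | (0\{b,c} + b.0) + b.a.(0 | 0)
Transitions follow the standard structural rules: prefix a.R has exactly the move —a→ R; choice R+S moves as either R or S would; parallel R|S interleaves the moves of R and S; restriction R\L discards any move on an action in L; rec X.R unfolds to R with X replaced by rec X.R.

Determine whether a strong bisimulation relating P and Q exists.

LTS(P): 7 reachable states
  u0 = b.a.(0 | 0) + a.c.0 | (0\{b,c} + b.0) | ··a··> u1, ··b··> u2, ··b··> u3
  u1 = c.0 | (0\{b,c} + b.0) | ··b··> u4, ··c··> u5
  u2 = a.(0 | 0) | ··a··> u6
  u3 = a.c.0 | 0 | ··a··> u4
  u4 = c.0 | 0 | ··c··> u6
  u5 = 0 | (0\{b,c} + b.0) | ··b··> u6
  u6 = 0 | 0 | (no moves)
LTS(Q): 7 reachable states
  v0 = a.c.0 | (0\{b,c} + b.0) + b.a.(0 | 0) | ··a··> v1, ··b··> v2, ··b··> v3
  v1 = c.0 | (0\{b,c} + b.0) | ··b··> v4, ··c··> v5
  v2 = a.(0 | 0) | ··a··> v6
  v3 = a.c.0 | 0 | ··a··> v4
  v4 = c.0 | 0 | ··c··> v6
  v5 = 0 | (0\{b,c} + b.0) | ··b··> v6
  v6 = 0 | 0 | (no moves)
Partition-refinement fixed point:
  B0 = {u0, v0}
  B1 = {u1, v1}
  B2 = {u5, v5}
  B3 = {u6, v6}
  B4 = {u4, v4}
  B5 = {u3, v3}
  B6 = {u2, v2}
u0 ∈ B0, v0 ∈ B0 → same block

P ~ Q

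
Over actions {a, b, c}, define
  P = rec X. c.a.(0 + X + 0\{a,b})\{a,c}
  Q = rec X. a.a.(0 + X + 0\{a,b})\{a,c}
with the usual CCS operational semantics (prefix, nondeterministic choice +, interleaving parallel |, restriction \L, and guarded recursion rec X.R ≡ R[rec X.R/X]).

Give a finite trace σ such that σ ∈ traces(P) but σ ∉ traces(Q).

c

Reachable graph of P (3 states):
  s0 = rec X. c.a.(0 + X + 0\{a,b})\{a,c} | ··c··> s1
  s1 = a.(0 + (rec X. c.a.(0 + X + 0\{a,b})\{a,c}) + 0\{a,b})\{a,c} | ··a··> s2
  s2 = (0 + (rec X. c.a.(0 + X + 0\{a,b})\{a,c}) + 0\{a,b})\{a,c} | deadlocked
Reachable graph of Q (3 states):
  t0 = rec X. a.a.(0 + X + 0\{a,b})\{a,c} | ··a··> t1
  t1 = a.(0 + (rec X. a.a.(0 + X + 0\{a,b})\{a,c}) + 0\{a,b})\{a,c} | ··a··> t2
  t2 = (0 + (rec X. a.a.(0 + X + 0\{a,b})\{a,c}) + 0\{a,b})\{a,c} | deadlocked
Executing c from P (initial set {s0}):
  [1] c ⇒ {s1}
  — P admits the full trace.
Executing c from Q (initial set {t0}):
  [1] c ⇒ ∅  — Q cannot continue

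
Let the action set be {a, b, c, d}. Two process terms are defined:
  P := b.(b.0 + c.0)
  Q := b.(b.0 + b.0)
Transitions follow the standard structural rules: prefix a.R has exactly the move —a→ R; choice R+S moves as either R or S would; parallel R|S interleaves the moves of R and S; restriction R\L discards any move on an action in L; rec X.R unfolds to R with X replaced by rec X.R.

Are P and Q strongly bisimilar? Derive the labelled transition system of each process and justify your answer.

P's transition system — 3 states:
  m0 = b.(b.0 + c.0) → —b→ m1
  m1 = b.0 + c.0 → —b→ m2, —c→ m2
  m2 = 0 → ∅
Q's transition system — 3 states:
  n0 = b.(b.0 + b.0) → —b→ n1
  n1 = b.0 + b.0 → —b→ n2
  n2 = 0 → ∅
Bisimilarity quotient blocks:
  B0 = {m0}
  B1 = {m1}
  B2 = {m2, n2}
  B3 = {n0}
  B4 = {n1}
m0 ∈ B0, n0 ∈ B3 → different blocks

NO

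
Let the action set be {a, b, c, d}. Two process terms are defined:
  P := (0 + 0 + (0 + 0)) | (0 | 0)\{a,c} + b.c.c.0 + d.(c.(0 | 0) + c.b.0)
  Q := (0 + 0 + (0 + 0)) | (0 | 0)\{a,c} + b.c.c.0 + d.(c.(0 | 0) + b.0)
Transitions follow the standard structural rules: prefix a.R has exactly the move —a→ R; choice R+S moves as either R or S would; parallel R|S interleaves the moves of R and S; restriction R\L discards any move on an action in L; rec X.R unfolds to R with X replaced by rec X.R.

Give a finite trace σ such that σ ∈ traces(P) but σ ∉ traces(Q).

dcb

Reachable graph of P (7 states):
  p0 = (0 + 0 + (0 + 0)) | (0 | 0)\{a,c} + b.c.c.0 + d.(c.(0 | 0) + c.b.0) ⊢ ··b··> p1, ··d··> p2
  p1 = c.c.0 ⊢ ··c··> p3
  p2 = c.(0 | 0) + c.b.0 ⊢ ··c··> p4, ··c··> p5
  p3 = c.0 ⊢ ··c··> p6
  p4 = 0 | 0 ⊢ deadlocked
  p5 = b.0 ⊢ ··b··> p6
  p6 = 0 ⊢ deadlocked
Reachable graph of Q (6 states):
  q0 = (0 + 0 + (0 + 0)) | (0 | 0)\{a,c} + b.c.c.0 + d.(c.(0 | 0) + b.0) ⊢ ··b··> q1, ··d··> q2
  q1 = c.c.0 ⊢ ··c··> q3
  q2 = c.(0 | 0) + b.0 ⊢ ··b··> q4, ··c··> q5
  q3 = c.0 ⊢ ··c··> q4
  q4 = 0 ⊢ deadlocked
  q5 = 0 | 0 ⊢ deadlocked
Run σ = ⟨dcb⟩ on P: start {p0}
  [1] d ⇒ {p2}
  [2] c ⇒ {p4, p5}
  [3] b ⇒ {p6}
  — P admits the full trace.
Run σ = ⟨dcb⟩ on Q: start {q0}
  [1] d ⇒ {q2}
  [2] c ⇒ {q5}
  [3] b ⇒ ∅  — Q cannot continue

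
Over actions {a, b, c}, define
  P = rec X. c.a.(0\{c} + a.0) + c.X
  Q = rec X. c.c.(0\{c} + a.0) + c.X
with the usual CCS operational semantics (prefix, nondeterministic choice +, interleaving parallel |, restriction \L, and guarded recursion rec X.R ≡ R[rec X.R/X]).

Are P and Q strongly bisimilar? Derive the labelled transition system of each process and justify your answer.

P's transition system — 4 states:
  u0 = rec X. c.a.(0\{c} + a.0) + c.X has moves -c-> u0, -c-> u1
  u1 = a.(0\{c} + a.0) has moves -a-> u2
  u2 = 0\{c} + a.0 has moves -a-> u3
  u3 = 0 has moves ∅
Q's transition system — 4 states:
  v0 = rec X. c.c.(0\{c} + a.0) + c.X has moves -c-> v0, -c-> v1
  v1 = c.(0\{c} + a.0) has moves -c-> v2
  v2 = 0\{c} + a.0 has moves -a-> v3
  v3 = 0 has moves ∅
Coarsest stable partition (strong bisimilarity classes):
  B0 = {u0}
  B1 = {u1}
  B2 = {u2, v2}
  B3 = {u3, v3}
  B4 = {v0}
  B5 = {v1}
u0 ∈ B0, v0 ∈ B4 → different blocks

NO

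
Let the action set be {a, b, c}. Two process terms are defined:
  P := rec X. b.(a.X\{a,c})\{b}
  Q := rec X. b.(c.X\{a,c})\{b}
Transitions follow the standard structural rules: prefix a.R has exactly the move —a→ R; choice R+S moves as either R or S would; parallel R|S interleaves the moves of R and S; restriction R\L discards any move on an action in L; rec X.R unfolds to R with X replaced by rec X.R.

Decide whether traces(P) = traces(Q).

LTS(P): 3 reachable states
  m0 = rec X. b.(a.X\{a,c})\{b} ⊢ ··b··> m1
  m1 = (a.(rec X. b.(a.X\{a,c})\{b})\{a,c})\{b} ⊢ ··a··> m2
  m2 = (rec X. b.(a.X\{a,c})\{b})\{a,c}\{b} ⊢ ·
LTS(Q): 3 reachable states
  n0 = rec X. b.(c.X\{a,c})\{b} ⊢ ··b··> n1
  n1 = (c.(rec X. b.(c.X\{a,c})\{b})\{a,c})\{b} ⊢ ··c··> n2
  n2 = (rec X. b.(c.X\{a,c})\{b})\{a,c}\{b} ⊢ ·
Trace ⟨ba⟩ through P, begin at {m0}:
  [1] b ⇒ {m1}
  [2] a ⇒ {m2}
  ✓ P
Trace ⟨ba⟩ through Q, begin at {n0}:
  [1] b ⇒ {n1}
  [2] a ⇒ ∅ (Q stuck)

trace-distinct — witness ⟨ba⟩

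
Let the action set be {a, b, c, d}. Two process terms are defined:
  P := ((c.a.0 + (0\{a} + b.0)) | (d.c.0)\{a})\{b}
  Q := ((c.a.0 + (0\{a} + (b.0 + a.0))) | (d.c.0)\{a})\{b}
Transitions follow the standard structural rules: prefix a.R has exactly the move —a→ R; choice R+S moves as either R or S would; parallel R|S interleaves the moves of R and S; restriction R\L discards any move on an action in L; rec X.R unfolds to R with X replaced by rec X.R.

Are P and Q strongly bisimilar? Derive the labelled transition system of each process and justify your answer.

NO

Reachable graph of P (9 states):
  s0 = ((c.a.0 + (0\{a} + b.0)) | (d.c.0)\{a})\{b} ⊢ ··c··> s1, ··d··> s2
  s1 = (a.0 | (d.c.0)\{a})\{b} ⊢ ··a··> s3, ··d··> s4
  s2 = ((c.a.0 + (0\{a} + b.0)) | (c.0)\{a})\{b} ⊢ ··c··> s4, ··c··> s5
  s3 = (0 | (d.c.0)\{a})\{b} ⊢ ··d··> s6
  s4 = (a.0 | (c.0)\{a})\{b} ⊢ ··a··> s6, ··c··> s7
  s5 = ((c.a.0 + (0\{a} + b.0)) | 0\{a})\{b} ⊢ ··c··> s7
  s6 = (0 | (c.0)\{a})\{b} ⊢ ··c··> s8
  s7 = (a.0 | 0\{a})\{b} ⊢ ··a··> s8
  s8 = (0 | 0\{a})\{b} ⊢ stopped
Reachable graph of Q (9 states):
  t0 = ((c.a.0 + (0\{a} + (b.0 + a.0))) | (d.c.0)\{a})\{b} ⊢ ··a··> t1, ··c··> t2, ··d··> t3
  t1 = (0 | (d.c.0)\{a})\{b} ⊢ ··d··> t4
  t2 = (a.0 | (d.c.0)\{a})\{b} ⊢ ··a··> t1, ··d··> t5
  t3 = ((c.a.0 + (0\{a} + (b.0 + a.0))) | (c.0)\{a})\{b} ⊢ ··a··> t4, ··c··> t5, ··c··> t6
  t4 = (0 | (c.0)\{a})\{b} ⊢ ··c··> t7
  t5 = (a.0 | (c.0)\{a})\{b} ⊢ ··a··> t4, ··c··> t8
  t6 = ((c.a.0 + (0\{a} + (b.0 + a.0))) | 0\{a})\{b} ⊢ ··a··> t7, ··c··> t8
  t7 = (0 | 0\{a})\{b} ⊢ stopped
  t8 = (a.0 | 0\{a})\{b} ⊢ ··a··> t7
Partition-refinement fixed point:
  B0 = {s0}
  B1 = {s2}
  B2 = {s4, t5}
  B3 = {s7, t8}
  B4 = {s8, t7}
  B5 = {s6, t4}
  B6 = {s5}
  B7 = {s1, t2}
  B8 = {s3, t1}
  B9 = {t0}
  B10 = {t3}
  B11 = {t6}
s0 ∈ B0, t0 ∈ B9 → different blocks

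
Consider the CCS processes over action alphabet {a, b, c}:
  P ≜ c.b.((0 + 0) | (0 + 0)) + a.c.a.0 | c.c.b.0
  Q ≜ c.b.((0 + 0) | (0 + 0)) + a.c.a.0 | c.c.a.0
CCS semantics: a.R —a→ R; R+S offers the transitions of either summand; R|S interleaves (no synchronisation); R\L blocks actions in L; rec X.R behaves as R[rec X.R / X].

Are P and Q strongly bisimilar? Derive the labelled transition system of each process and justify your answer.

not bisimilar

P's transition system — 18 states:
  m0 = c.b.((0 + 0) | (0 + 0)) + a.c.a.0 | c.c.b.0 has moves =a=> m1, =c=> m2, =c=> m3
  m1 = c.a.0 | c.c.b.0 has moves =c=> m4, =c=> m5
  m2 = a.c.a.0 | c.b.0 has moves =a=> m5, =c=> m6
  m3 = b.((0 + 0) | (0 + 0)) has moves =b=> m7
  m4 = a.0 | c.c.b.0 has moves =a=> m8, =c=> m9
  m5 = c.a.0 | c.b.0 has moves =c=> m10, =c=> m9
  m6 = a.c.a.0 | b.0 has moves =a=> m10, =b=> m11
  m7 = (0 + 0) | (0 + 0) has moves ∅
  m8 = 0 | c.c.b.0 has moves =c=> m12
  m9 = a.0 | c.b.0 has moves =a=> m12, =c=> m13
  m10 = c.a.0 | b.0 has moves =b=> m14, =c=> m13
  m11 = a.c.a.0 | 0 has moves =a=> m14
  m12 = 0 | c.b.0 has moves =c=> m15
  m13 = a.0 | b.0 has moves =a=> m15, =b=> m16
  m14 = c.a.0 | 0 has moves =c=> m16
  m15 = 0 | b.0 has moves =b=> m17
  m16 = a.0 | 0 has moves =a=> m17
  m17 = 0 | 0 has moves ∅
Q's transition system — 18 states:
  n0 = c.b.((0 + 0) | (0 + 0)) + a.c.a.0 | c.c.a.0 has moves =a=> n1, =c=> n2, =c=> n3
  n1 = c.a.0 | c.c.a.0 has moves =c=> n4, =c=> n5
  n2 = a.c.a.0 | c.a.0 has moves =a=> n5, =c=> n6
  n3 = b.((0 + 0) | (0 + 0)) has moves =b=> n7
  n4 = a.0 | c.c.a.0 has moves =a=> n8, =c=> n9
  n5 = c.a.0 | c.a.0 has moves =c=> n10, =c=> n9
  n6 = a.c.a.0 | a.0 has moves =a=> n10, =a=> n11
  n7 = (0 + 0) | (0 + 0) has moves ∅
  n8 = 0 | c.c.a.0 has moves =c=> n12
  n9 = a.0 | c.a.0 has moves =a=> n12, =c=> n13
  n10 = c.a.0 | a.0 has moves =a=> n14, =c=> n13
  n11 = a.c.a.0 | 0 has moves =a=> n14
  n12 = 0 | c.a.0 has moves =c=> n15
  n13 = a.0 | a.0 has moves =a=> n15, =a=> n16
  n14 = c.a.0 | 0 has moves =c=> n16
  n15 = 0 | a.0 has moves =a=> n17
  n16 = a.0 | 0 has moves =a=> n17
  n17 = 0 | 0 has moves ∅
Coarsest stable partition (strong bisimilarity classes):
  B0 = {m0}
  B1 = {m2}
  B2 = {m6}
  B3 = {m10}
  B4 = {m13}
  B5 = {m15, m3, n3}
  B6 = {m17, m7, n17, n7}
  B7 = {m16, n15, n16}
  B8 = {m14, n12, n14}
  B9 = {m11, n11}
  B10 = {m5}
  B11 = {m9}
  B12 = {m12}
  B13 = {m1}
  B14 = {m4}
  B15 = {m8}
  B16 = {n0}
  B17 = {n2}
  B18 = {n5}
  B19 = {n10, n9}
  B20 = {n13}
  B21 = {n6}
  B22 = {n1}
  B23 = {n4}
  B24 = {n8}
m0 ∈ B0, n0 ∈ B16 → different blocks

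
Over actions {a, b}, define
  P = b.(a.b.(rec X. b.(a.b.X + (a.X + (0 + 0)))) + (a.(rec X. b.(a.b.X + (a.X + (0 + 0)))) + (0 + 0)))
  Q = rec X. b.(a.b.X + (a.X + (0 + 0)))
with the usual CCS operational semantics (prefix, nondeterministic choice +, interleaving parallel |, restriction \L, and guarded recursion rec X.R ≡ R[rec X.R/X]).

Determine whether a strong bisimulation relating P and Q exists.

P's transition system — 4 states:
  p0 = b.(a.b.(rec X. b.(a.b.X + (a.X + (0 + 0)))) + (a.(rec X. b.(a.b.X + (a.X + (0 + 0)))) + (0 + 0))) | =b=> p1
  p1 = a.b.(rec X. b.(a.b.X + (a.X + (0 + 0)))) + (a.(rec X. b.(a.b.X + (a.X + (0 + 0)))) + (0 + 0)) | =a=> p2, =a=> p3
  p2 = b.(rec X. b.(a.b.X + (a.X + (0 + 0)))) | =b=> p3
  p3 = rec X. b.(a.b.X + (a.X + (0 + 0))) | =b=> p1
Q's transition system — 3 states:
  q0 = rec X. b.(a.b.X + (a.X + (0 + 0))) | =b=> q1
  q1 = a.b.(rec X. b.(a.b.X + (a.X + (0 + 0)))) + (a.(rec X. b.(a.b.X + (a.X + (0 + 0)))) + (0 + 0)) | =a=> q0, =a=> q2
  q2 = b.(rec X. b.(a.b.X + (a.X + (0 + 0)))) | =b=> q0
Partition-refinement fixed point:
  B0 = {p0, p3, q0}
  B1 = {p1, q1}
  B2 = {p2, q2}
p0 ∈ B0, q0 ∈ B0 → same block

P ~ Q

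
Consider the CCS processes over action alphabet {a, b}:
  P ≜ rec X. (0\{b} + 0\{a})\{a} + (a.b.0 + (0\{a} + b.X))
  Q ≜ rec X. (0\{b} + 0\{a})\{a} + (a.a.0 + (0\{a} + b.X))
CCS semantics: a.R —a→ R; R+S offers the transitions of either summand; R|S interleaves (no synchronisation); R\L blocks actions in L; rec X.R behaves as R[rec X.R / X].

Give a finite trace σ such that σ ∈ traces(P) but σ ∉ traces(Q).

Reachable graph of P (3 states):
  p0 = rec X. (0\{b} + 0\{a})\{a} + (a.b.0 + (0\{a} + b.X)) :: ··a··> p1, ··b··> p0
  p1 = b.0 :: ··b··> p2
  p2 = 0 :: ∅
Reachable graph of Q (3 states):
  q0 = rec X. (0\{b} + 0\{a})\{a} + (a.a.0 + (0\{a} + b.X)) :: ··a··> q1, ··b··> q0
  q1 = a.0 :: ··a··> q2
  q2 = 0 :: ∅
Run σ = ⟨ab⟩ on P: start {p0}
  after a @ step 1: {p1}
  after b @ step 2: {p2}
  — P admits the full trace.
Run σ = ⟨ab⟩ on Q: start {q0}
  after a @ step 1: {q1}
  after b @ step 2: ∅ (Q stuck)

ab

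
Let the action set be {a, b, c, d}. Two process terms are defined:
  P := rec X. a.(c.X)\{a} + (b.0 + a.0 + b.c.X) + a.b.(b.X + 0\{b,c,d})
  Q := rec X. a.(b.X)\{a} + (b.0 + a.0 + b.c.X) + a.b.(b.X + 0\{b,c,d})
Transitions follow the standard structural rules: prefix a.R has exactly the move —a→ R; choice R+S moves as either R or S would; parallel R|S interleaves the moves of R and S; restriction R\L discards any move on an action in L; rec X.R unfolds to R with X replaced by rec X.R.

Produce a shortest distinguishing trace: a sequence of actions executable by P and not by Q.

LTS(P): 8 reachable states
  m0 = rec X. a.(c.X)\{a} + (b.0 + a.0 + b.c.X) + a.b.(b.X + 0\{b,c,d}) has moves -a-> m1, -a-> m2, -a-> m3, -b-> m2, -b-> m4
  m1 = (c.(rec X. a.(c.X)\{a} + (b.0 + a.0 + b.c.X) + a.b.(b.X + 0\{b,c,d})))\{a} has moves -c-> m5
  m2 = 0 has moves stopped
  m3 = b.(b.(rec X. a.(c.X)\{a} + (b.0 + a.0 + b.c.X) + a.b.(b.X + 0\{b,c,d})) + 0\{b,c,d}) has moves -b-> m6
  m4 = c.(rec X. a.(c.X)\{a} + (b.0 + a.0 + b.c.X) + a.b.(b.X + 0\{b,c,d})) has moves -c-> m0
  m5 = (rec X. a.(c.X)\{a} + (b.0 + a.0 + b.c.X) + a.b.(b.X + 0\{b,c,d}))\{a} has moves -b-> m1, -b-> m7
  m6 = b.(rec X. a.(c.X)\{a} + (b.0 + a.0 + b.c.X) + a.b.(b.X + 0\{b,c,d})) + 0\{b,c,d} has moves -b-> m0
  m7 = 0\{a} has moves stopped
LTS(Q): 9 reachable states
  n0 = rec X. a.(b.X)\{a} + (b.0 + a.0 + b.c.X) + a.b.(b.X + 0\{b,c,d}) has moves -a-> n1, -a-> n2, -a-> n3, -b-> n2, -b-> n4
  n1 = (b.(rec X. a.(b.X)\{a} + (b.0 + a.0 + b.c.X) + a.b.(b.X + 0\{b,c,d})))\{a} has moves -b-> n5
  n2 = 0 has moves stopped
  n3 = b.(b.(rec X. a.(b.X)\{a} + (b.0 + a.0 + b.c.X) + a.b.(b.X + 0\{b,c,d})) + 0\{b,c,d}) has moves -b-> n6
  n4 = c.(rec X. a.(b.X)\{a} + (b.0 + a.0 + b.c.X) + a.b.(b.X + 0\{b,c,d})) has moves -c-> n0
  n5 = (rec X. a.(b.X)\{a} + (b.0 + a.0 + b.c.X) + a.b.(b.X + 0\{b,c,d}))\{a} has moves -b-> n7, -b-> n8
  n6 = b.(rec X. a.(b.X)\{a} + (b.0 + a.0 + b.c.X) + a.b.(b.X + 0\{b,c,d})) + 0\{b,c,d} has moves -b-> n0
  n7 = (c.(rec X. a.(b.X)\{a} + (b.0 + a.0 + b.c.X) + a.b.(b.X + 0\{b,c,d})))\{a} has moves -c-> n5
  n8 = 0\{a} has moves stopped
Executing ac from P (initial set {m0}):
  after a @ step 1: {m1, m2, m3}
  after c @ step 2: {m5}
  — P admits the full trace.
Executing ac from Q (initial set {n0}):
  after a @ step 1: {n1, n2, n3}
  after c @ step 2: no successor for Q

ac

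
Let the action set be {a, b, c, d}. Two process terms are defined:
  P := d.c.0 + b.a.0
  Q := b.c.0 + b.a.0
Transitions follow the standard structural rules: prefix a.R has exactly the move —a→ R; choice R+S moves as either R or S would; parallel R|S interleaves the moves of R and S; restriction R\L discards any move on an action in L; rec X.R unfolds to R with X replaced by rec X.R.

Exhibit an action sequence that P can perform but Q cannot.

d

Reachable graph of P (4 states):
  m0 = d.c.0 + b.a.0 → =b=> m1, =d=> m2
  m1 = a.0 → =a=> m3
  m2 = c.0 → =c=> m3
  m3 = 0 → deadlocked
Reachable graph of Q (4 states):
  n0 = b.c.0 + b.a.0 → =b=> n1, =b=> n2
  n1 = a.0 → =a=> n3
  n2 = c.0 → =c=> n3
  n3 = 0 → deadlocked
Executing d from P (initial set {m0}):
  [1] d ⇒ {m2}
  P completes σ.
Executing d from Q (initial set {n0}):
  [1] d ⇒ no successor for Q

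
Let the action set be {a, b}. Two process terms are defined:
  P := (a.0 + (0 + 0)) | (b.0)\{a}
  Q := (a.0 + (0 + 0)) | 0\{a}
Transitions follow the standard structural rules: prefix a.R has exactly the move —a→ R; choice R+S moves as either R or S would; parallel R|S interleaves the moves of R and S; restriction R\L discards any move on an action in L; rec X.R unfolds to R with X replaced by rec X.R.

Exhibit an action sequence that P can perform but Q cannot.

LTS(P): 4 reachable states
  s0 = (a.0 + (0 + 0)) | (b.0)\{a} :: ··a··> s1, ··b··> s2
  s1 = 0 | (b.0)\{a} :: ··b··> s3
  s2 = (a.0 + (0 + 0)) | 0\{a} :: ··a··> s3
  s3 = 0 | 0\{a} :: (no moves)
LTS(Q): 2 reachable states
  t0 = (a.0 + (0 + 0)) | 0\{a} :: ··a··> t1
  t1 = 0 | 0\{a} :: (no moves)
Trace ⟨b⟩ through P, begin at {s0}:
  [1] b ⇒ {s2}
  P completes σ.
Trace ⟨b⟩ through Q, begin at {t0}:
  [1] b ⇒ ∅ (Q stuck)

b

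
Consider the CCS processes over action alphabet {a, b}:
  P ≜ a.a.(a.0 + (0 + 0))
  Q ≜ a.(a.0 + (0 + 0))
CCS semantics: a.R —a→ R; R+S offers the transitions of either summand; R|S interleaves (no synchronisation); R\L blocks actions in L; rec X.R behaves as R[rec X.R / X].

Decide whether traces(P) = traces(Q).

trace-distinct — witness ⟨aaa⟩

Reachable graph of P (4 states):
  p0 = a.a.(a.0 + (0 + 0)) has moves ··a··> p1
  p1 = a.(a.0 + (0 + 0)) has moves ··a··> p2
  p2 = a.0 + (0 + 0) has moves ··a··> p3
  p3 = 0 has moves (no moves)
Reachable graph of Q (3 states):
  q0 = a.(a.0 + (0 + 0)) has moves ··a··> q1
  q1 = a.0 + (0 + 0) has moves ··a··> q2
  q2 = 0 has moves (no moves)
Run σ = ⟨aaa⟩ on P: start {p0}
  [1] a ⇒ {p1}
  [2] a ⇒ {p2}
  [3] a ⇒ {p3}
  — P admits the full trace.
Run σ = ⟨aaa⟩ on Q: start {q0}
  [1] a ⇒ {q1}
  [2] a ⇒ {q2}
  [3] a ⇒ no successor for Q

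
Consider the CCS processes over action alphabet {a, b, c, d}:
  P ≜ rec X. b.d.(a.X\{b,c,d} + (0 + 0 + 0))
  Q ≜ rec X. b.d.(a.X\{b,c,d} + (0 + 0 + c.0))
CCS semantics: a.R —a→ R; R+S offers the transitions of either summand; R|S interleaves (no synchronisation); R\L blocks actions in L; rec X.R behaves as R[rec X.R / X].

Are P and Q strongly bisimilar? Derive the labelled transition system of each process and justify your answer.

P ≁ Q

LTS(P): 4 reachable states
  s0 = rec X. b.d.(a.X\{b,c,d} + (0 + 0 + 0)) :: —b→ s1
  s1 = d.(a.(rec X. b.d.(a.X\{b,c,d} + (0 + 0 + 0)))\{b,c,d} + (0 + 0 + 0)) :: —d→ s2
  s2 = a.(rec X. b.d.(a.X\{b,c,d} + (0 + 0 + 0)))\{b,c,d} + (0 + 0 + 0) :: —a→ s3
  s3 = (rec X. b.d.(a.X\{b,c,d} + (0 + 0 + 0)))\{b,c,d} :: (no moves)
LTS(Q): 5 reachable states
  t0 = rec X. b.d.(a.X\{b,c,d} + (0 + 0 + c.0)) :: —b→ t1
  t1 = d.(a.(rec X. b.d.(a.X\{b,c,d} + (0 + 0 + c.0)))\{b,c,d} + (0 + 0 + c.0)) :: —d→ t2
  t2 = a.(rec X. b.d.(a.X\{b,c,d} + (0 + 0 + c.0)))\{b,c,d} + (0 + 0 + c.0) :: —a→ t3, —c→ t4
  t3 = (rec X. b.d.(a.X\{b,c,d} + (0 + 0 + c.0)))\{b,c,d} :: (no moves)
  t4 = 0 :: (no moves)
Partition-refinement fixed point:
  B0 = {s0}
  B1 = {s1}
  B2 = {s2}
  B3 = {s3, t3, t4}
  B4 = {t0}
  B5 = {t1}
  B6 = {t2}
s0 ∈ B0, t0 ∈ B4 → different blocks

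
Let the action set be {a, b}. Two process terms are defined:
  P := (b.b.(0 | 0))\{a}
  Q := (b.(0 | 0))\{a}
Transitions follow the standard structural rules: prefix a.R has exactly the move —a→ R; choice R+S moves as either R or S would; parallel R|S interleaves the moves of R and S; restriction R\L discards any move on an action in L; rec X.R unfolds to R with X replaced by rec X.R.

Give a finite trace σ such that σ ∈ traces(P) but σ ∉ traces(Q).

bb

Reachable graph of P (3 states):
  u0 = (b.b.(0 | 0))\{a} | -b-> u1
  u1 = (b.(0 | 0))\{a} | -b-> u2
  u2 = (0 | 0)\{a} | ·
Reachable graph of Q (2 states):
  v0 = (b.(0 | 0))\{a} | -b-> v1
  v1 = (0 | 0)\{a} | ·
Trace ⟨bb⟩ through P, begin at {u0}:
  after b @ step 1: {u1}
  after b @ step 2: {u2}
  P completes σ.
Trace ⟨bb⟩ through Q, begin at {v0}:
  after b @ step 1: {v1}
  after b @ step 2: ∅  — Q cannot continue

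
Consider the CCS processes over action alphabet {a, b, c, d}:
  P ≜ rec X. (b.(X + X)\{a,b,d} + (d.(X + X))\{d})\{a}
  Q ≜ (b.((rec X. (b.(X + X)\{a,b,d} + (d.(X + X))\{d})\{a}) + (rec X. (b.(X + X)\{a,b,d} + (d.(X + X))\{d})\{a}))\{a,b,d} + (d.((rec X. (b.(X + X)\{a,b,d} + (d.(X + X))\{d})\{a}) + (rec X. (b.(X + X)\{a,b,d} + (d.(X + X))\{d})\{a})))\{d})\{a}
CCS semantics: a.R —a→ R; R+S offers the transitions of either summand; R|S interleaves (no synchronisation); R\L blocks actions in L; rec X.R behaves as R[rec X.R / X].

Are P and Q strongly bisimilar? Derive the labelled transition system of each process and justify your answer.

P ~ Q

LTS(P): 2 reachable states
  p0 = rec X. (b.(X + X)\{a,b,d} + (d.(X + X))\{d})\{a} ⊢ ··b··> p1
  p1 = ((rec X. (b.(X + X)\{a,b,d} + (d.(X + X))\{d})\{a}) + (rec X. (b.(X + X)\{a,b,d} + (d.(X + X))\{d})\{a}))\{a,b,d}\{a} ⊢ ·
LTS(Q): 2 reachable states
  q0 = (b.((rec X. (b.(X + X)\{a,b,d} + (d.(X + X))\{d})\{a}) + (rec X. (b.(X + X)\{a,b,d} + (d.(X + X))\{d})\{a}))\{a,b,d} + (d.((rec X. (b.(X + X)\{a,b,d} + (d.(X + X))\{d})\{a}) + (rec X. (b.(X + X)\{a,b,d} + (d.(X + X))\{d})\{a})))\{d})\{a} ⊢ ··b··> q1
  q1 = ((rec X. (b.(X + X)\{a,b,d} + (d.(X + X))\{d})\{a}) + (rec X. (b.(X + X)\{a,b,d} + (d.(X + X))\{d})\{a}))\{a,b,d}\{a} ⊢ ·
Bisimilarity quotient blocks:
  B0 = {p0, q0}
  B1 = {p1, q1}
p0 ∈ B0, q0 ∈ B0 → same block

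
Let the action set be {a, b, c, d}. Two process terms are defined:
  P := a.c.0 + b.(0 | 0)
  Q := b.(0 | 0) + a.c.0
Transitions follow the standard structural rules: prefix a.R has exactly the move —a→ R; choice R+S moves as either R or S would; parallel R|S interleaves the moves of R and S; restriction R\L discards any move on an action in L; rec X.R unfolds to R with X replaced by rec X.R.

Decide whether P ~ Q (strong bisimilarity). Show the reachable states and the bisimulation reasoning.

YES

LTS(P): 4 reachable states
  s0 = a.c.0 + b.(0 | 0) :: =a=> s1, =b=> s2
  s1 = c.0 :: =c=> s3
  s2 = 0 | 0 :: deadlocked
  s3 = 0 :: deadlocked
LTS(Q): 4 reachable states
  t0 = b.(0 | 0) + a.c.0 :: =a=> t1, =b=> t2
  t1 = c.0 :: =c=> t3
  t2 = 0 | 0 :: deadlocked
  t3 = 0 :: deadlocked
Coarsest stable partition (strong bisimilarity classes):
  B0 = {s0, t0}
  B1 = {s2, s3, t2, t3}
  B2 = {s1, t1}
s0 ∈ B0, t0 ∈ B0 → same block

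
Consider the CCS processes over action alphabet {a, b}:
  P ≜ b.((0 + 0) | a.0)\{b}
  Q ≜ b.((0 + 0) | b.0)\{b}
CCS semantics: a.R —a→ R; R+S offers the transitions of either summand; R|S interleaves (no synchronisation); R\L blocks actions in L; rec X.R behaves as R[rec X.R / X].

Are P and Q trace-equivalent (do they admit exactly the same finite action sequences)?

traces(P) ≠ traces(Q) — witness ⟨ba⟩

LTS(P): 3 reachable states
  u0 = b.((0 + 0) | a.0)\{b} | ··b··> u1
  u1 = ((0 + 0) | a.0)\{b} | ··a··> u2
  u2 = ((0 + 0) | 0)\{b} | (no moves)
LTS(Q): 2 reachable states
  v0 = b.((0 + 0) | b.0)\{b} | ··b··> v1
  v1 = ((0 + 0) | b.0)\{b} | (no moves)
Executing ba from P (initial set {u0}):
  after b @ step 1: {u1}
  after a @ step 2: {u2}
  — P admits the full trace.
Executing ba from Q (initial set {v0}):
  after b @ step 1: {v1}
  after a @ step 2: ∅ (Q stuck)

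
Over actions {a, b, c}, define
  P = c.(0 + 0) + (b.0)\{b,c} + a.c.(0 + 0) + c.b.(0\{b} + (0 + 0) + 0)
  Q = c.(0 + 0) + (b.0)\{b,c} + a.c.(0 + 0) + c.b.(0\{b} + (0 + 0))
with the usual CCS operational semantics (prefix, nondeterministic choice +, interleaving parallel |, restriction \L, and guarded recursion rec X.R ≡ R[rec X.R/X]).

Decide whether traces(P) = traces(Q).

trace-equivalent

P's transition system — 5 states:
  m0 = c.(0 + 0) + (b.0)\{b,c} + a.c.(0 + 0) + c.b.(0\{b} + (0 + 0) + 0) :: ··a··> m1, ··c··> m2, ··c··> m3
  m1 = c.(0 + 0) :: ··c··> m2
  m2 = 0 + 0 :: (no moves)
  m3 = b.(0\{b} + (0 + 0) + 0) :: ··b··> m4
  m4 = 0\{b} + (0 + 0) + 0 :: (no moves)
Q's transition system — 5 states:
  n0 = c.(0 + 0) + (b.0)\{b,c} + a.c.(0 + 0) + c.b.(0\{b} + (0 + 0)) :: ··a··> n1, ··c··> n2, ··c··> n3
  n1 = c.(0 + 0) :: ··c··> n2
  n2 = 0 + 0 :: (no moves)
  n3 = b.(0\{b} + (0 + 0)) :: ··b··> n4
  n4 = 0\{b} + (0 + 0) :: (no moves)
Bisimilarity quotient blocks:
  B0 = {m0, n0}
  B1 = {m1, n1}
  B2 = {m2, m4, n2, n4}
  B3 = {m3, n3}
m0 ∈ B0, n0 ∈ B0 → same block
Bisimilar ⇒ trace-equivalent.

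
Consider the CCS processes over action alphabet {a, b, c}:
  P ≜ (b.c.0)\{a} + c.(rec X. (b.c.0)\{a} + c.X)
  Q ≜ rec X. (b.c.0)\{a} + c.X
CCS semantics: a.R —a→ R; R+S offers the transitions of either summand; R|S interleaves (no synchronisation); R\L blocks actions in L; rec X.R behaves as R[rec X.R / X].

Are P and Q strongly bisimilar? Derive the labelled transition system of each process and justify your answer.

Reachable graph of P (4 states):
  u0 = (b.c.0)\{a} + c.(rec X. (b.c.0)\{a} + c.X) ⊢ -b-> u1, -c-> u2
  u1 = (c.0)\{a} ⊢ -c-> u3
  u2 = rec X. (b.c.0)\{a} + c.X ⊢ -b-> u1, -c-> u2
  u3 = 0\{a} ⊢ ∅
Reachable graph of Q (3 states):
  v0 = rec X. (b.c.0)\{a} + c.X ⊢ -b-> v1, -c-> v0
  v1 = (c.0)\{a} ⊢ -c-> v2
  v2 = 0\{a} ⊢ ∅
Partition-refinement fixed point:
  B0 = {u0, u2, v0}
  B1 = {u1, v1}
  B2 = {u3, v2}
u0 ∈ B0, v0 ∈ B0 → same block

P ~ Q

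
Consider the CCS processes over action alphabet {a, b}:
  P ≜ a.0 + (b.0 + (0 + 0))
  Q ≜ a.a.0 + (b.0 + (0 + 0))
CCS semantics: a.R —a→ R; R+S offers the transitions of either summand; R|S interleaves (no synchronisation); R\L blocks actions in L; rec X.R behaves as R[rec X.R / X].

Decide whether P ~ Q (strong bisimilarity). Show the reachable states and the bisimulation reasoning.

Reachable graph of P (2 states):
  p0 = a.0 + (b.0 + (0 + 0)) has moves ··a··> p1, ··b··> p1
  p1 = 0 has moves deadlocked
Reachable graph of Q (3 states):
  q0 = a.a.0 + (b.0 + (0 + 0)) has moves ··a··> q1, ··b··> q2
  q1 = a.0 has moves ··a··> q2
  q2 = 0 has moves deadlocked
Bisimilarity quotient blocks:
  B0 = {p0}
  B1 = {p1, q2}
  B2 = {q0}
  B3 = {q1}
p0 ∈ B0, q0 ∈ B2 → different blocks

NO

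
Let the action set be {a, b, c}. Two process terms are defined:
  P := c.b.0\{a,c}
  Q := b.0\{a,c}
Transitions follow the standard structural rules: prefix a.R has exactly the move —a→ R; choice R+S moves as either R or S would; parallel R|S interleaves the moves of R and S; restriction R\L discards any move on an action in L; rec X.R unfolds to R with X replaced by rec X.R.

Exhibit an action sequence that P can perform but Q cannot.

Reachable graph of P (3 states):
  u0 = c.b.0\{a,c} has moves --c--▸ u1
  u1 = b.0\{a,c} has moves --b--▸ u2
  u2 = 0\{a,c} has moves ·
Reachable graph of Q (2 states):
  v0 = b.0\{a,c} has moves --b--▸ v1
  v1 = 0\{a,c} has moves ·
Run σ = ⟨c⟩ on P: start {u0}
  [1] c ⇒ {u1}
  — P admits the full trace.
Run σ = ⟨c⟩ on Q: start {v0}
  [1] c ⇒ no successor for Q

c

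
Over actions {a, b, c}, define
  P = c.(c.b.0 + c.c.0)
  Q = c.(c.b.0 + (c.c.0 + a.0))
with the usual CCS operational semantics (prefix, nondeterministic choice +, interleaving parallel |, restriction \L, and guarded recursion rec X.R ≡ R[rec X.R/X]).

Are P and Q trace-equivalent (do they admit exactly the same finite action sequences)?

LTS(P): 5 reachable states
  p0 = c.(c.b.0 + c.c.0) ⊢ --c--▸ p1
  p1 = c.b.0 + c.c.0 ⊢ --c--▸ p2, --c--▸ p3
  p2 = b.0 ⊢ --b--▸ p4
  p3 = c.0 ⊢ --c--▸ p4
  p4 = 0 ⊢ stopped
LTS(Q): 5 reachable states
  q0 = c.(c.b.0 + (c.c.0 + a.0)) ⊢ --c--▸ q1
  q1 = c.b.0 + (c.c.0 + a.0) ⊢ --a--▸ q2, --c--▸ q3, --c--▸ q4
  q2 = 0 ⊢ stopped
  q3 = b.0 ⊢ --b--▸ q2
  q4 = c.0 ⊢ --c--▸ q2
Trace ⟨ca⟩ through Q, begin at {q0}:
  step 1 (c): {q1}
  step 2 (a): {q2}
  — Q admits the full trace.
Trace ⟨ca⟩ through P, begin at {p0}:
  step 1 (c): {p1}
  step 2 (a): ∅ (P stuck)

NO — witness ⟨ca⟩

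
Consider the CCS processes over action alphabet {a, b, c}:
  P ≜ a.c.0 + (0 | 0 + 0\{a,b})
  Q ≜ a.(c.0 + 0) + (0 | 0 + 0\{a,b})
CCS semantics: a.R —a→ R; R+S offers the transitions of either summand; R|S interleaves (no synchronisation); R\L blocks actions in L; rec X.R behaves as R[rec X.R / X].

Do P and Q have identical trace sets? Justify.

P's transition system — 3 states:
  s0 = a.c.0 + (0 | 0 + 0\{a,b}) :: --a--▸ s1
  s1 = c.0 :: --c--▸ s2
  s2 = 0 :: ∅
Q's transition system — 3 states:
  t0 = a.(c.0 + 0) + (0 | 0 + 0\{a,b}) :: --a--▸ t1
  t1 = c.0 + 0 :: --c--▸ t2
  t2 = 0 :: ∅
Coarsest stable partition (strong bisimilarity classes):
  B0 = {s0, t0}
  B1 = {s1, t1}
  B2 = {s2, t2}
s0 ∈ B0, t0 ∈ B0 → same block
Bisimilar ⇒ trace-equivalent.

trace-equivalent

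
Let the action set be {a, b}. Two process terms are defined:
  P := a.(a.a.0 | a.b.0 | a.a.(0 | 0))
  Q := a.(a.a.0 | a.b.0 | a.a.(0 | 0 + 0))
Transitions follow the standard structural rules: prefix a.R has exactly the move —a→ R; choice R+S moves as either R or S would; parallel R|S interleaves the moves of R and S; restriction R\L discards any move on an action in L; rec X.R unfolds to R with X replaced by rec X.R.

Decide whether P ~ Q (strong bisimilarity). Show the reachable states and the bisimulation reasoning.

YES

LTS(P): 28 reachable states
  p0 = a.(a.a.0 | a.b.0 | a.a.(0 | 0)) :: —a→ p1
  p1 = a.a.0 | a.b.0 | a.a.(0 | 0) :: —a→ p2, —a→ p3, —a→ p4
  p2 = a.0 | a.b.0 | a.a.(0 | 0) :: —a→ p5, —a→ p6, —a→ p7
  p3 = a.a.0 | a.b.0 | a.(0 | 0) :: —a→ p6, —a→ p8, —a→ p9
  p4 = a.a.0 | b.0 | a.a.(0 | 0) :: —a→ p7, —a→ p9, —b→ p10
  p5 = 0 | a.b.0 | a.a.(0 | 0) :: —a→ p11, —a→ p12
  p6 = a.0 | a.b.0 | a.(0 | 0) :: —a→ p11, —a→ p13, —a→ p14
  p7 = a.0 | b.0 | a.a.(0 | 0) :: —a→ p12, —a→ p14, —b→ p15
  p8 = a.a.0 | a.b.0 | (0 | 0) :: —a→ p13, —a→ p16
  p9 = a.a.0 | b.0 | a.(0 | 0) :: —a→ p14, —a→ p16, —b→ p17
  p10 = a.a.0 | 0 | a.a.(0 | 0) :: —a→ p15, —a→ p17
  p11 = 0 | a.b.0 | a.(0 | 0) :: —a→ p18, —a→ p19
  p12 = 0 | b.0 | a.a.(0 | 0) :: —a→ p19, —b→ p20
  p13 = a.0 | a.b.0 | (0 | 0) :: —a→ p18, —a→ p21
  p14 = a.0 | b.0 | a.(0 | 0) :: —a→ p19, —a→ p21, —b→ p22
  p15 = a.0 | 0 | a.a.(0 | 0) :: —a→ p20, —a→ p22
  p16 = a.a.0 | b.0 | (0 | 0) :: —a→ p21, —b→ p23
  p17 = a.a.0 | 0 | a.(0 | 0) :: —a→ p22, —a→ p23
  p18 = 0 | a.b.0 | (0 | 0) :: —a→ p24
  p19 = 0 | b.0 | a.(0 | 0) :: —a→ p24, —b→ p25
  p20 = 0 | 0 | a.a.(0 | 0) :: —a→ p25
  p21 = a.0 | b.0 | (0 | 0) :: —a→ p24, —b→ p26
  p22 = a.0 | 0 | a.(0 | 0) :: —a→ p25, —a→ p26
  p23 = a.a.0 | 0 | (0 | 0) :: —a→ p26
  p24 = 0 | b.0 | (0 | 0) :: —b→ p27
  p25 = 0 | 0 | a.(0 | 0) :: —a→ p27
  p26 = a.0 | 0 | (0 | 0) :: —a→ p27
  p27 = 0 | 0 | (0 | 0) :: stopped
LTS(Q): 28 reachable states
  q0 = a.(a.a.0 | a.b.0 | a.a.(0 | 0 + 0)) :: —a→ q1
  q1 = a.a.0 | a.b.0 | a.a.(0 | 0 + 0) :: —a→ q2, —a→ q3, —a→ q4
  q2 = a.0 | a.b.0 | a.a.(0 | 0 + 0) :: —a→ q5, —a→ q6, —a→ q7
  q3 = a.a.0 | a.b.0 | a.(0 | 0 + 0) :: —a→ q6, —a→ q8, —a→ q9
  q4 = a.a.0 | b.0 | a.a.(0 | 0 + 0) :: —a→ q7, —a→ q9, —b→ q10
  q5 = 0 | a.b.0 | a.a.(0 | 0 + 0) :: —a→ q11, —a→ q12
  q6 = a.0 | a.b.0 | a.(0 | 0 + 0) :: —a→ q11, —a→ q13, —a→ q14
  q7 = a.0 | b.0 | a.a.(0 | 0 + 0) :: —a→ q12, —a→ q14, —b→ q15
  q8 = a.a.0 | a.b.0 | (0 | 0 + 0) :: —a→ q13, —a→ q16
  q9 = a.a.0 | b.0 | a.(0 | 0 + 0) :: —a→ q14, —a→ q16, —b→ q17
  q10 = a.a.0 | 0 | a.a.(0 | 0 + 0) :: —a→ q15, —a→ q17
  q11 = 0 | a.b.0 | a.(0 | 0 + 0) :: —a→ q18, —a→ q19
  q12 = 0 | b.0 | a.a.(0 | 0 + 0) :: —a→ q19, —b→ q20
  q13 = a.0 | a.b.0 | (0 | 0 + 0) :: —a→ q18, —a→ q21
  q14 = a.0 | b.0 | a.(0 | 0 + 0) :: —a→ q19, —a→ q21, —b→ q22
  q15 = a.0 | 0 | a.a.(0 | 0 + 0) :: —a→ q20, —a→ q22
  q16 = a.a.0 | b.0 | (0 | 0 + 0) :: —a→ q21, —b→ q23
  q17 = a.a.0 | 0 | a.(0 | 0 + 0) :: —a→ q22, —a→ q23
  q18 = 0 | a.b.0 | (0 | 0 + 0) :: —a→ q24
  q19 = 0 | b.0 | a.(0 | 0 + 0) :: —a→ q24, —b→ q25
  q20 = 0 | 0 | a.a.(0 | 0 + 0) :: —a→ q25
  q21 = a.0 | b.0 | (0 | 0 + 0) :: —a→ q24, —b→ q26
  q22 = a.0 | 0 | a.(0 | 0 + 0) :: —a→ q25, —a→ q26
  q23 = a.a.0 | 0 | (0 | 0 + 0) :: —a→ q26
  q24 = 0 | b.0 | (0 | 0 + 0) :: —b→ q27
  q25 = 0 | 0 | a.(0 | 0 + 0) :: —a→ q27
  q26 = a.0 | 0 | (0 | 0 + 0) :: —a→ q27
  q27 = 0 | 0 | (0 | 0 + 0) :: stopped
Coarsest stable partition (strong bisimilarity classes):
  B0 = {p0, q0}
  B1 = {p1, q1}
  B2 = {p2, p3, q2, q3}
  B3 = {p5, p6, p8, q5, q6, q8}
  B4 = {p12, p14, p16, q12, q14, q16}
  B5 = {p19, p21, q19, q21}
  B6 = {p25, p26, q25, q26}
  B7 = {p27, q27}
  B8 = {p24, q24}
  B9 = {p20, p22, p23, q20, q22, q23}
  B10 = {p11, p13, q11, q13}
  B11 = {p18, q18}
  B12 = {p7, p9, q7, q9}
  B13 = {p15, p17, q15, q17}
  B14 = {p4, q4}
  B15 = {p10, q10}
p0 ∈ B0, q0 ∈ B0 → same block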